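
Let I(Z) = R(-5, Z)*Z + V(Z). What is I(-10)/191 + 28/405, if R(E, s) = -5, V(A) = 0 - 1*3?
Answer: 24383/77355 ≈ 0.31521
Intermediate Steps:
V(A) = -3 (V(A) = 0 - 3 = -3)
I(Z) = -3 - 5*Z (I(Z) = -5*Z - 3 = -3 - 5*Z)
I(-10)/191 + 28/405 = (-3 - 5*(-10))/191 + 28/405 = (-3 + 50)*(1/191) + 28*(1/405) = 47*(1/191) + 28/405 = 47/191 + 28/405 = 24383/77355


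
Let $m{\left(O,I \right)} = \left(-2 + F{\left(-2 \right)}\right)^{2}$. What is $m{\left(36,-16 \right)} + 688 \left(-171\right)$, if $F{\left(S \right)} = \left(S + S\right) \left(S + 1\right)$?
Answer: $-117644$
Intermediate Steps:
$F{\left(S \right)} = 2 S \left(1 + S\right)$
$m{\left(O,I \right)} = 4$ ($m{\left(O,I \right)} = \left(-2 + 2 \left(-2\right) \left(1 - 2\right)\right)^{2} = \left(-2 + 2 \left(-2\right) \left(-1\right)\right)^{2} = \left(-2 + 4\right)^{2} = 2^{2} = 4$)
$m{\left(36,-16 \right)} + 688 \left(-171\right) = 4 + 688 \left(-171\right) = 4 - 117648 = -117644$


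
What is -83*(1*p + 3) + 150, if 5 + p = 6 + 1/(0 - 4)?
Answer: -645/4 ≈ -161.25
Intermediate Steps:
p = ¾ (p = -5 + (6 + 1/(0 - 4)) = -5 + (6 + 1/(-4)) = -5 + (6 - ¼) = -5 + 23/4 = ¾ ≈ 0.75000)
-83*(1*p + 3) + 150 = -83*(1*(¾) + 3) + 150 = -83*(¾ + 3) + 150 = -83*15/4 + 150 = -1245/4 + 150 = -645/4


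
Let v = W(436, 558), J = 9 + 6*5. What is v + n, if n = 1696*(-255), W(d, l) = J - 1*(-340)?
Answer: -432101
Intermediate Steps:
J = 39 (J = 9 + 30 = 39)
W(d, l) = 379 (W(d, l) = 39 - 1*(-340) = 39 + 340 = 379)
v = 379
n = -432480
v + n = 379 - 432480 = -432101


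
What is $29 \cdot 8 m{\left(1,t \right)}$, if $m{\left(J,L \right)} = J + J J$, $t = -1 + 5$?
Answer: $464$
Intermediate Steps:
$t = 4$
$m{\left(J,L \right)} = J + J^{2}$
$29 \cdot 8 m{\left(1,t \right)} = 29 \cdot 8 \cdot 1 \left(1 + 1\right) = 232 \cdot 1 \cdot 2 = 232 \cdot 2 = 464$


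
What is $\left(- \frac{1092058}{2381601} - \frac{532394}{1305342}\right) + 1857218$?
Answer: $\frac{962287284277061921}{518133968757} \approx 1.8572 \cdot 10^{6}$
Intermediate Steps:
$\left(- \frac{1092058}{2381601} - \frac{532394}{1305342}\right) + 1857218 = \left(\left(-1092058\right) \frac{1}{2381601} - \frac{266197}{652671}\right) + 1857218 = \left(- \frac{1092058}{2381601} - \frac{266197}{652671}\right) + 1857218 = - \frac{448909876105}{518133968757} + 1857218 = \frac{962287284277061921}{518133968757}$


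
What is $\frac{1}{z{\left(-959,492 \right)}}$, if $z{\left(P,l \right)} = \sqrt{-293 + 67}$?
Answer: $- \frac{i \sqrt{226}}{226} \approx - 0.066519 i$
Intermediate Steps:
$z{\left(P,l \right)} = i \sqrt{226}$ ($z{\left(P,l \right)} = \sqrt{-226} = i \sqrt{226}$)
$\frac{1}{z{\left(-959,492 \right)}} = \frac{1}{i \sqrt{226}} = - \frac{i \sqrt{226}}{226}$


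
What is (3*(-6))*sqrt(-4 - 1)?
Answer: -18*I*sqrt(5) ≈ -40.249*I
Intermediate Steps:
(3*(-6))*sqrt(-4 - 1) = -18*I*sqrt(5)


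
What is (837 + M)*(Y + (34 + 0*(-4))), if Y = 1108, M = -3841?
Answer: -3430568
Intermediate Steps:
(837 + M)*(Y + (34 + 0*(-4))) = (837 - 3841)*(1108 + (34 + 0*(-4))) = -3004*(1108 + (34 + 0)) = -3004*(1108 + 34) = -3004*1142 = -3430568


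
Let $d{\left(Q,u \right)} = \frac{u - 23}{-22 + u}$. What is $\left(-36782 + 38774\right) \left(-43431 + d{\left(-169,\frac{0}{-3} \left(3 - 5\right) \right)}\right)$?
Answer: $- \frac{951637164}{11} \approx -8.6513 \cdot 10^{7}$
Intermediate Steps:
$d{\left(Q,u \right)} = \frac{-23 + u}{-22 + u}$
$\left(-36782 + 38774\right) \left(-43431 + d{\left(-169,\frac{0}{-3} \left(3 - 5\right) \right)}\right) = \left(-36782 + 38774\right) \left(-43431 + \frac{-23 + \frac{0}{-3} \left(3 - 5\right)}{-22 + \frac{0}{-3} \left(3 - 5\right)}\right) = 1992 \left(-43431 + \frac{-23 + 0 \left(- \frac{1}{3}\right) \left(-2\right)}{-22 + 0 \left(- \frac{1}{3}\right) \left(-2\right)}\right) = 1992 \left(-43431 + \frac{-23 + 0 \left(-2\right)}{-22 + 0 \left(-2\right)}\right) = 1992 \left(-43431 + \frac{-23 + 0}{-22 + 0}\right) = 1992 \left(-43431 + \frac{1}{-22} \left(-23\right)\right) = 1992 \left(-43431 - - \frac{23}{22}\right) = 1992 \left(-43431 + \frac{23}{22}\right) = 1992 \left(- \frac{955459}{22}\right) = - \frac{951637164}{11}$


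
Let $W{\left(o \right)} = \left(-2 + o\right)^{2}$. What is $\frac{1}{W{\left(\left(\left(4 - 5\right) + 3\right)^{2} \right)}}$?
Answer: $\frac{1}{4} \approx 0.25$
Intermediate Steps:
$\frac{1}{W{\left(\left(\left(4 - 5\right) + 3\right)^{2} \right)}} = \frac{1}{\left(-2 + \left(\left(4 - 5\right) + 3\right)^{2}\right)^{2}} = \frac{1}{\left(-2 + \left(-1 + 3\right)^{2}\right)^{2}} = \frac{1}{\left(-2 + 2^{2}\right)^{2}} = \frac{1}{\left(-2 + 4\right)^{2}} = \frac{1}{2^{2}} = \frac{1}{4}$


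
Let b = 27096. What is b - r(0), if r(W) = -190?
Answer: 27286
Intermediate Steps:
b - r(0) = 27096 - 1*(-190) = 27096 + 190 = 27286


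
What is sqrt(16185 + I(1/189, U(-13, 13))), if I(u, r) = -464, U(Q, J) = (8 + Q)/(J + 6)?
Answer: sqrt(15721) ≈ 125.38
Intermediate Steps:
U(Q, J) = (8 + Q)/(6 + J)
sqrt(16185 + I(1/189, U(-13, 13))) = sqrt(16185 - 464) = sqrt(15721)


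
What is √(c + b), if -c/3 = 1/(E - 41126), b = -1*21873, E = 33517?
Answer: 3*I*√140708717254/7609 ≈ 147.9*I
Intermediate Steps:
b = -21873
c = 3/7609 (c = -3/(33517 - 41126) = -3/(-7609) = -3*(-1/7609) = 3/7609 ≈ 0.00039427)
√(c + b) = √(3/7609 - 21873) = √(-166431654/7609) = 3*I*√140708717254/7609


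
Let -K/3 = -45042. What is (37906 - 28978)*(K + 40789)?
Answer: 1570569120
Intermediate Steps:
K = 135126 (K = -3*(-45042) = 135126)
(37906 - 28978)*(K + 40789) = (37906 - 28978)*(135126 + 40789) = 8928*175915 = 1570569120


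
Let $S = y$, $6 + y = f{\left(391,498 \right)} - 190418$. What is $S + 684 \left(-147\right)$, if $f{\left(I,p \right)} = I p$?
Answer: $-96254$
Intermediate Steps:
$y = 4294$ ($y = -6 + \left(391 \cdot 498 - 190418\right) = -6 + \left(194718 - 190418\right) = -6 + 4300 = 4294$)
$S = 4294$
$S + 684 \left(-147\right) = 4294 + 684 \left(-147\right) = 4294 - 100548 = -96254$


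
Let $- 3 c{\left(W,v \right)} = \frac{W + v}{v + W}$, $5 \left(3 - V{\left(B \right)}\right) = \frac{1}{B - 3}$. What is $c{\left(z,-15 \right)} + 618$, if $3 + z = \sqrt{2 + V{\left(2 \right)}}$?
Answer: $\frac{1853}{3} \approx 617.67$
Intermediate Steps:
$V{\left(B \right)} = 3 - \frac{1}{5 \left(-3 + B\right)}$ ($V{\left(B \right)} = 3 - \frac{1}{5 \left(B - 3\right)} = 3 - \frac{1}{5 \left(-3 + B\right)}$)
$z = -3 + \frac{\sqrt{130}}{5}$ ($z = -3 + \sqrt{2 + \frac{-46 + 15 \cdot 2}{5 \left(-3 + 2\right)}} = -3 + \sqrt{2 + \frac{-46 + 30}{5 \left(-1\right)}} = -3 + \sqrt{2 + \frac{1}{5} \left(-1\right) \left(-16\right)} = -3 + \sqrt{2 + \frac{16}{5}} = -3 + \sqrt{\frac{26}{5}} = -3 + \frac{\sqrt{130}}{5} \approx -0.71965$)
$c{\left(W,v \right)} = - \frac{1}{3}$ ($c{\left(W,v \right)} = - \frac{\left(W + v\right) \frac{1}{v + W}}{3} = - \frac{\left(W + v\right) \frac{1}{W + v}}{3} = \left(- \frac{1}{3}\right) 1 = - \frac{1}{3}$)
$c{\left(z,-15 \right)} + 618 = - \frac{1}{3} + 618 = \frac{1853}{3}$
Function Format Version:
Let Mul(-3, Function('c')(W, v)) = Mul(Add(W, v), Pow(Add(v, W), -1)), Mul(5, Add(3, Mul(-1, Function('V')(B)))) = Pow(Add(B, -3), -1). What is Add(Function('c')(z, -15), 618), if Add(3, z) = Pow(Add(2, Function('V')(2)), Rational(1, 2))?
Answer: Rational(1853, 3) ≈ 617.67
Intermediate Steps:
Function('V')(B) = Add(3, Mul(Rational(-1, 5), Pow(Add(-3, B), -1))) (Function('V')(B) = Add(3, Mul(Rational(-1, 5), Pow(Add(B, -3), -1))) = Add(3, Mul(Rational(-1, 5), Pow(Add(-3, B), -1))))
z = Add(-3, Mul(Rational(1, 5), Pow(130, Rational(1, 2)))) (z = Add(-3, Pow(Add(2, Mul(Rational(1, 5), Pow(Add(-3, 2), -1), Add(-46, Mul(15, 2)))), Rational(1, 2))) = Add(-3, Pow(Add(2, Mul(Rational(1, 5), Pow(-1, -1), Add(-46, 30))), Rational(1, 2))) = Add(-3, Pow(Add(2, Mul(Rational(1, 5), -1, -16)), Rational(1, 2))) = Add(-3, Pow(Add(2, Rational(16, 5)), Rational(1, 2))) = Add(-3, Pow(Rational(26, 5), Rational(1, 2))) = Add(-3, Mul(Rational(1, 5), Pow(130, Rational(1, 2)))) ≈ -0.71965)
Function('c')(W, v) = Rational(-1, 3) (Function('c')(W, v) = Mul(Rational(-1, 3), Mul(Add(W, v), Pow(Add(v, W), -1))) = Mul(Rational(-1, 3), Mul(Add(W, v), Pow(Add(W, v), -1))) = Mul(Rational(-1, 3), 1) = Rational(-1, 3))
Add(Function('c')(z, -15), 618) = Add(Rational(-1, 3), 618) = Rational(1853, 3)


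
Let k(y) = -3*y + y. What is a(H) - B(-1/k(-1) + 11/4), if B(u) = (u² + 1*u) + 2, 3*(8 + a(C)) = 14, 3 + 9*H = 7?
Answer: -607/48 ≈ -12.646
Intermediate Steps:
H = 4/9 (H = -⅓ + (⅑)*7 = -⅓ + 7/9 = 4/9 ≈ 0.44444)
a(C) = -10/3 (a(C) = -8 + (⅓)*14 = -8 + 14/3 = -10/3)
k(y) = -2*y
B(u) = 2 + u + u² (B(u) = (u² + u) + 2 = (u + u²) + 2 = 2 + u + u²)
a(H) - B(-1/k(-1) + 11/4) = -10/3 - (2 + (-1/((-2*(-1))) + 11/4) + (-1/((-2*(-1))) + 11/4)²) = -10/3 - (2 + (-1/2 + 11*(¼)) + (-1/2 + 11*(¼))²) = -10/3 - (2 + (-1*½ + 11/4) + (-1*½ + 11/4)²) = -10/3 - (2 + (-½ + 11/4) + (-½ + 11/4)²) = -10/3 - (2 + 9/4 + (9/4)²) = -10/3 - (2 + 9/4 + 81/16) = -10/3 - 1*149/16 = -10/3 - 149/16 = -607/48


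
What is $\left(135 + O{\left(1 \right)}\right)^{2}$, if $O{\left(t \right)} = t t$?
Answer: $18496$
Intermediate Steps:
$O{\left(t \right)} = t^{2}$
$\left(135 + O{\left(1 \right)}\right)^{2} = \left(135 + 1^{2}\right)^{2} = \left(135 + 1\right)^{2} = 136^{2} = 18496$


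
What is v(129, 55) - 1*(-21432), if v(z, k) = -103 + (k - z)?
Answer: 21255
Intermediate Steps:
v(z, k) = -103 + k - z
v(129, 55) - 1*(-21432) = (-103 + 55 - 1*129) - 1*(-21432) = (-103 + 55 - 129) + 21432 = -177 + 21432 = 21255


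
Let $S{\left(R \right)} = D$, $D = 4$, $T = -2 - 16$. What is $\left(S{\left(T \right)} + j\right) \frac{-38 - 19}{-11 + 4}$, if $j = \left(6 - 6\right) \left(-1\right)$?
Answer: $\frac{228}{7} \approx 32.571$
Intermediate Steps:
$T = -18$ ($T = -2 - 16 = -18$)
$S{\left(R \right)} = 4$
$j = 0$ ($j = 0 \left(-1\right) = 0$)
$\left(S{\left(T \right)} + j\right) \frac{-38 - 19}{-11 + 4} = \left(4 + 0\right) \frac{-38 - 19}{-11 + 4} = 4 \left(- \frac{57}{-7}\right) = 4 \left(\left(-57\right) \left(- \frac{1}{7}\right)\right) = 4 \cdot \frac{57}{7} = \frac{228}{7}$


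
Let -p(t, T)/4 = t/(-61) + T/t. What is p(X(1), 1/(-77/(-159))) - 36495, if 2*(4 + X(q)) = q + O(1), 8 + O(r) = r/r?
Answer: -1199895401/32879 ≈ -36494.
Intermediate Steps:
O(r) = -7 (O(r) = -8 + r/r = -8 + 1 = -7)
X(q) = -15/2 + q/2 (X(q) = -4 + (q - 7)/2 = -4 + (-7 + q)/2 = -4 + (-7/2 + q/2) = -15/2 + q/2)
p(t, T) = 4*t/61 - 4*T/t (p(t, T) = -4*(t/(-61) + T/t) = -4*(t*(-1/61) + T/t) = -4*(-t/61 + T/t) = 4*t/61 - 4*T/t)
p(X(1), 1/(-77/(-159))) - 36495 = (4*(-15/2 + (½)*1)/61 - 4/(((-77/(-159)))*(-15/2 + (½)*1))) - 36495 = (4*(-15/2 + ½)/61 - 4/(((-77*(-1/159)))*(-15/2 + ½))) - 36495 = ((4/61)*(-7) - 4/(77/159*(-7))) - 36495 = (-28/61 - 4*159/77*(-⅐)) - 36495 = (-28/61 + 636/539) - 36495 = 23704/32879 - 36495 = -1199895401/32879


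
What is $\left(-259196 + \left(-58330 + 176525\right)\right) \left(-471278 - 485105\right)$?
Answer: $134850959383$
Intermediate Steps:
$\left(-259196 + \left(-58330 + 176525\right)\right) \left(-471278 - 485105\right) = \left(-259196 + 118195\right) \left(-956383\right) = \left(-141001\right) \left(-956383\right) = 134850959383$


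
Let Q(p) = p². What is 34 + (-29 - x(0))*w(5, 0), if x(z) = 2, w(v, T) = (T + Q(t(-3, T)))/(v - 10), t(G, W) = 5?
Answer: 189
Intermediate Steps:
w(v, T) = (25 + T)/(-10 + v) (w(v, T) = (T + 5²)/(v - 10) = (T + 25)/(-10 + v) = (25 + T)/(-10 + v))
34 + (-29 - x(0))*w(5, 0) = 34 + (-29 - 1*2)*((25 + 0)/(-10 + 5)) = 34 + (-29 - 2)*(25/(-5)) = 34 - (-31)*25/5 = 34 - 31*(-5) = 34 + 155 = 189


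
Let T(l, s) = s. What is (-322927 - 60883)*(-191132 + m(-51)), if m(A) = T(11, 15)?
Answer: 73352615770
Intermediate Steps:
m(A) = 15
(-322927 - 60883)*(-191132 + m(-51)) = (-322927 - 60883)*(-191132 + 15) = -383810*(-191117) = 73352615770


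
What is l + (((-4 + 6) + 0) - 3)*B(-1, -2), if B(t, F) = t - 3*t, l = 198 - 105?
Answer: 91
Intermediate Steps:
l = 93
B(t, F) = -2*t
l + (((-4 + 6) + 0) - 3)*B(-1, -2) = 93 + (((-4 + 6) + 0) - 3)*(-2*(-1)) = 93 + ((2 + 0) - 3)*2 = 93 + (2 - 3)*2 = 93 - 1*2 = 93 - 2 = 91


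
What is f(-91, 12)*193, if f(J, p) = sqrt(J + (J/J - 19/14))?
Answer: 193*I*sqrt(17906)/14 ≈ 1844.7*I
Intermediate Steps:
f(J, p) = sqrt(-5/14 + J) (f(J, p) = sqrt(J + (1 - 19*1/14)) = sqrt(J + (1 - 19/14)) = sqrt(J - 5/14) = sqrt(-5/14 + J))
f(-91, 12)*193 = (sqrt(-70 + 196*(-91))/14)*193 = (sqrt(-70 - 17836)/14)*193 = (sqrt(-17906)/14)*193 = ((I*sqrt(17906))/14)*193 = (I*sqrt(17906)/14)*193 = 193*I*sqrt(17906)/14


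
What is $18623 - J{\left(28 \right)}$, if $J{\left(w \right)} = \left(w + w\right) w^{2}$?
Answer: $-25281$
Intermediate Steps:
$J{\left(w \right)} = 2 w^{3}$ ($J{\left(w \right)} = 2 w w^{2} = 2 w^{3}$)
$18623 - J{\left(28 \right)} = 18623 - 2 \cdot 28^{3} = 18623 - 2 \cdot 21952 = 18623 - 43904 = -25281$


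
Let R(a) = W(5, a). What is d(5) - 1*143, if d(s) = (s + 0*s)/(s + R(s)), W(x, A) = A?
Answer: -285/2 ≈ -142.50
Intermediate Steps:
R(a) = a
d(s) = 1/2 (d(s) = (s + 0*s)/(s + s) = (s + 0)/((2*s)) = s*(1/(2*s)) = 1/2)
d(5) - 1*143 = 1/2 - 1*143 = 1/2 - 143 = -285/2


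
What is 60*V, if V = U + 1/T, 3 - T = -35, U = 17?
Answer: 19410/19 ≈ 1021.6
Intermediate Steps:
T = 38 (T = 3 - 1*(-35) = 3 + 35 = 38)
V = 647/38 (V = 17 + 1/38 = 647/38 ≈ 17.026)
60*V = 60*(647/38) = 19410/19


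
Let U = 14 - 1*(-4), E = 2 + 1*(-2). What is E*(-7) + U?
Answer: 18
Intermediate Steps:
E = 0 (E = 2 - 2 = 0)
U = 18 (U = 14 + 4 = 18)
E*(-7) + U = 0*(-7) + 18 = 0 + 18 = 18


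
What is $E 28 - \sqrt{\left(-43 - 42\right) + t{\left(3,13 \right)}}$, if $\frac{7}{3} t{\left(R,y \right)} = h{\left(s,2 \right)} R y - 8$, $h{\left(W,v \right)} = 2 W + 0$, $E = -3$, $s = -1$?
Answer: $-84 - \frac{i \sqrt{5971}}{7} \approx -84.0 - 11.039 i$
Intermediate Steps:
$h{\left(W,v \right)} = 2 W$
$t{\left(R,y \right)} = - \frac{24}{7} - \frac{6 R y}{7}$ ($t{\left(R,y \right)} = \frac{3 \left(2 \left(-1\right) R y - 8\right)}{7} = \frac{3 \left(- 2 R y - 8\right)}{7} = \frac{3 \left(-8 - 2 R y\right)}{7} = - \frac{24}{7} - \frac{6 R y}{7}$)
$E 28 - \sqrt{\left(-43 - 42\right) + t{\left(3,13 \right)}} = \left(-3\right) 28 - \sqrt{\left(-43 - 42\right) - \left(\frac{24}{7} + \frac{18}{7} \cdot 13\right)} = -84 - \sqrt{-85 - \frac{258}{7}} = -84 - \sqrt{- \frac{853}{7}} = -84 - \frac{i \sqrt{5971}}{7}$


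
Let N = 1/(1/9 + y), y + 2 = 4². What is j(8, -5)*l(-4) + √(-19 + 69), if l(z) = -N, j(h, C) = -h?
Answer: 72/127 + 5*√2 ≈ 7.6380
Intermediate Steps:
y = 14 (y = -2 + 4² = -2 + 16 = 14)
N = 9/127 (N = 1/(1/9 + 14) = 1/(⅑ + 14) = 1/(127/9) = 9/127 ≈ 0.070866)
l(z) = -9/127 (l(z) = -1*9/127 = -9/127)
j(8, -5)*l(-4) + √(-19 + 69) = -1*8*(-9/127) + √(-19 + 69) = -8*(-9/127) + √50 = 72/127 + 5*√2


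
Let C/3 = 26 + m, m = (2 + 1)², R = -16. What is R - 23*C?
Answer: -2431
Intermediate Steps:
m = 9 (m = 3² = 9)
C = 105 (C = 3*(26 + 9) = 3*35 = 105)
R - 23*C = -16 - 23*105 = -16 - 2415 = -2431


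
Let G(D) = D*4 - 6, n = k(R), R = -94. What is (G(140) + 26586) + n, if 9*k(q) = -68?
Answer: 244192/9 ≈ 27132.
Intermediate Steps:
k(q) = -68/9 (k(q) = (⅑)*(-68) = -68/9)
n = -68/9 ≈ -7.5556
G(D) = -6 + 4*D (G(D) = 4*D - 6 = -6 + 4*D)
(G(140) + 26586) + n = ((-6 + 4*140) + 26586) - 68/9 = ((-6 + 560) + 26586) - 68/9 = (554 + 26586) - 68/9 = 27140 - 68/9 = 244192/9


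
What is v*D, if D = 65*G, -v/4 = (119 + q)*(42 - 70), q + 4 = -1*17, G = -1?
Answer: -713440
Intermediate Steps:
q = -21 (q = -4 - 1*17 = -4 - 17 = -21)
v = 10976 (v = -4*(119 - 21)*(42 - 70) = -392*(-28) = -4*(-2744) = 10976)
D = -65 (D = 65*(-1) = -65)
v*D = 10976*(-65) = -713440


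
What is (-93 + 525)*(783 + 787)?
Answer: 678240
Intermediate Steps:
(-93 + 525)*(783 + 787) = 432*1570 = 678240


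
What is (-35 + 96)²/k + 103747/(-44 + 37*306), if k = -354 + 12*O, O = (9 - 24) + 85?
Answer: 23096620/1370277 ≈ 16.855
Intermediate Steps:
O = 70 (O = -15 + 85 = 70)
k = 486 (k = -354 + 12*70 = -354 + 840 = 486)
(-35 + 96)²/k + 103747/(-44 + 37*306) = (-35 + 96)²/486 + 103747/(-44 + 37*306) = 61²*(1/486) + 103747/(-44 + 11322) = 3721*(1/486) + 103747/11278 = 3721/486 + 103747*(1/11278) = 3721/486 + 103747/11278 = 23096620/1370277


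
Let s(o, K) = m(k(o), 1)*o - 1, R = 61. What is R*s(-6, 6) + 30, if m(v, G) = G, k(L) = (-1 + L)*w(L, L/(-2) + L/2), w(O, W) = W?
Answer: -397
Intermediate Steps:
k(L) = 0 (k(L) = (-1 + L)*(L/(-2) + L/2) = (-1 + L)*(L*(-½) + L*(½)) = (-1 + L)*(-L/2 + L/2) = (-1 + L)*0 = 0)
s(o, K) = -1 + o (s(o, K) = 1*o - 1 = o - 1 = -1 + o)
R*s(-6, 6) + 30 = 61*(-1 - 6) + 30 = 61*(-7) + 30 = -427 + 30 = -397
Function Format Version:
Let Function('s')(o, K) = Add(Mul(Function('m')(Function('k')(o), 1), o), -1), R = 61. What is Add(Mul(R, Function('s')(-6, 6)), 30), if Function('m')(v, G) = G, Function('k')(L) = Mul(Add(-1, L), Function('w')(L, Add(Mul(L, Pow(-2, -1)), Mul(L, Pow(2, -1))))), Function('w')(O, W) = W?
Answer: -397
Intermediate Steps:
Function('k')(L) = 0 (Function('k')(L) = Mul(Add(-1, L), Add(Mul(L, Pow(-2, -1)), Mul(L, Pow(2, -1)))) = Mul(Add(-1, L), Add(Mul(L, Rational(-1, 2)), Mul(L, Rational(1, 2)))) = Mul(Add(-1, L), Add(Mul(Rational(-1, 2), L), Mul(Rational(1, 2), L))) = Mul(Add(-1, L), 0) = 0)
Function('s')(o, K) = Add(-1, o) (Function('s')(o, K) = Add(Mul(1, o), -1) = Add(o, -1) = Add(-1, o))
Add(Mul(R, Function('s')(-6, 6)), 30) = Add(Mul(61, Add(-1, -6)), 30) = Add(Mul(61, -7), 30) = Add(-427, 30) = -397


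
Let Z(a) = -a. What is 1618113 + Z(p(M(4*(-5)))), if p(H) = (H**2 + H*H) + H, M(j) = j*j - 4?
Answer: 1304085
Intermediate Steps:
M(j) = -4 + j**2 (M(j) = j**2 - 4 = -4 + j**2)
p(H) = H + 2*H**2 (p(H) = (H**2 + H**2) + H = 2*H**2 + H = H + 2*H**2)
1618113 + Z(p(M(4*(-5)))) = 1618113 - (-4 + (4*(-5))**2)*(1 + 2*(-4 + (4*(-5))**2)) = 1618113 - (-4 + (-20)**2)*(1 + 2*(-4 + (-20)**2)) = 1618113 - (-4 + 400)*(1 + 2*(-4 + 400)) = 1618113 - 396*(1 + 2*396) = 1618113 - 396*(1 + 792) = 1618113 - 396*793 = 1618113 - 1*314028 = 1618113 - 314028 = 1304085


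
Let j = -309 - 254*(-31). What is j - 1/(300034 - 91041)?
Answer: 1581032044/208993 ≈ 7565.0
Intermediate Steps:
j = 7565 (j = -309 + 7874 = 7565)
j - 1/(300034 - 91041) = 7565 - 1/(300034 - 91041) = 7565 - 1/208993 = 1581032044/208993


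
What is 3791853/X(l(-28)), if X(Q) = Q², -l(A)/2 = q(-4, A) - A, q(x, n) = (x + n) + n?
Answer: 3791853/4096 ≈ 925.75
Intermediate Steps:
q(x, n) = x + 2*n (q(x, n) = (n + x) + n = x + 2*n)
l(A) = 8 - 2*A (l(A) = -2*((-4 + 2*A) - A) = -2*(-4 + A) = 8 - 2*A)
3791853/X(l(-28)) = 3791853/((8 - 2*(-28))²) = 3791853/((8 + 56)²) = 3791853/(64²) = 3791853/4096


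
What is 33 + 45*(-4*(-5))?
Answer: 933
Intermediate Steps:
33 + 45*(-4*(-5)) = 33 + 45*20 = 33 + 900 = 933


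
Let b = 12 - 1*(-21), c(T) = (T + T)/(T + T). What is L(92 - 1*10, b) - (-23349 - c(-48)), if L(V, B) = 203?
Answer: 23553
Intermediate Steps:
c(T) = 1 (c(T) = (2*T)/((2*T)) = (2*T)*(1/(2*T)) = 1)
b = 33 (b = 12 + 21 = 33)
L(92 - 1*10, b) - (-23349 - c(-48)) = 203 - (-23349 - 1*1) = 203 - (-23349 - 1) = 203 - 1*(-23350) = 203 + 23350 = 23553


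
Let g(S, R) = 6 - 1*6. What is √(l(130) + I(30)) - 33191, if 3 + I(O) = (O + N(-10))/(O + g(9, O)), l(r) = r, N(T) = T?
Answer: -33191 + √1149/3 ≈ -33180.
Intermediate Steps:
g(S, R) = 0 (g(S, R) = 6 - 6 = 0)
I(O) = -3 + (-10 + O)/O (I(O) = -3 + (O - 10)/(O + 0) = -3 + (-10 + O)/O)
√(l(130) + I(30)) - 33191 = √(130 + (-2 - 10/30)) - 33191 = √(130 + (-2 - 10*1/30)) - 33191 = √(130 + (-2 - ⅓)) - 33191 = √(130 - 7/3) - 33191 = √(383/3) - 33191 = √1149/3 - 33191 = -33191 + √1149/3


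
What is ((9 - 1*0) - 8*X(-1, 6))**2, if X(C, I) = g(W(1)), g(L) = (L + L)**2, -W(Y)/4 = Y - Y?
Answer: 81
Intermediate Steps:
W(Y) = 0 (W(Y) = -4*(Y - Y) = -4*0 = 0)
g(L) = 4*L**2 (g(L) = (2*L)**2 = 4*L**2)
X(C, I) = 0 (X(C, I) = 4*0**2 = 4*0 = 0)
((9 - 1*0) - 8*X(-1, 6))**2 = ((9 - 1*0) - 8*0)**2 = ((9 + 0) + 0)**2 = (9 + 0)**2 = 9**2 = 81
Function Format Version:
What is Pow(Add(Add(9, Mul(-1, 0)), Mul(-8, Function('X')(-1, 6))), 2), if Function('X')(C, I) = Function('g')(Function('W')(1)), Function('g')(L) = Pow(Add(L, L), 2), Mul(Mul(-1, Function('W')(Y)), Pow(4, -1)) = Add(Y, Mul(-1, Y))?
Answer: 81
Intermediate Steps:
Function('W')(Y) = 0 (Function('W')(Y) = Mul(-4, Add(Y, Mul(-1, Y))) = Mul(-4, 0) = 0)
Function('g')(L) = Mul(4, Pow(L, 2)) (Function('g')(L) = Pow(Mul(2, L), 2) = Mul(4, Pow(L, 2)))
Function('X')(C, I) = 0 (Function('X')(C, I) = Mul(4, Pow(0, 2)) = Mul(4, 0) = 0)
Pow(Add(Add(9, Mul(-1, 0)), Mul(-8, Function('X')(-1, 6))), 2) = Pow(Add(Add(9, Mul(-1, 0)), Mul(-8, 0)), 2) = Pow(Add(Add(9, 0), 0), 2) = Pow(Add(9, 0), 2) = Pow(9, 2) = 81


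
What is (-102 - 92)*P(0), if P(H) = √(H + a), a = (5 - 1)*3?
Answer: -388*√3 ≈ -672.04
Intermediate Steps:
a = 12 (a = 4*3 = 12)
P(H) = √(12 + H) (P(H) = √(H + 12) = √(12 + H))
(-102 - 92)*P(0) = (-102 - 92)*√(12 + 0) = -388*√3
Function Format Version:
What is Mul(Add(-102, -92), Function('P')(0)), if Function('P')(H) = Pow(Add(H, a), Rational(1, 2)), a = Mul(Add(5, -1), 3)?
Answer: Mul(-388, Pow(3, Rational(1, 2))) ≈ -672.04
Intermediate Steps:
a = 12 (a = Mul(4, 3) = 12)
Function('P')(H) = Pow(Add(12, H), Rational(1, 2)) (Function('P')(H) = Pow(Add(H, 12), Rational(1, 2)) = Pow(Add(12, H), Rational(1, 2)))
Mul(Add(-102, -92), Function('P')(0)) = Mul(Add(-102, -92), Pow(Add(12, 0), Rational(1, 2))) = Mul(-194, Pow(12, Rational(1, 2))) = Mul(-194, Mul(2, Pow(3, Rational(1, 2)))) = Mul(-388, Pow(3, Rational(1, 2)))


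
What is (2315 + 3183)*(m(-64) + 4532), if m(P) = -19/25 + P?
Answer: 614022138/25 ≈ 2.4561e+7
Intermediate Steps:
m(P) = -19/25 + P (m(P) = -19*1/25 + P = -19/25 + P)
(2315 + 3183)*(m(-64) + 4532) = (2315 + 3183)*((-19/25 - 64) + 4532) = 5498*(-1619/25 + 4532) = 5498*(111681/25) = 614022138/25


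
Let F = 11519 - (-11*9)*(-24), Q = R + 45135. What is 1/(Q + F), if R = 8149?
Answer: 1/62427 ≈ 1.6019e-5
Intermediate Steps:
Q = 53284 (Q = 8149 + 45135 = 53284)
F = 9143 (F = 11519 - (-99)*(-24) = 11519 - 1*2376 = 11519 - 2376 = 9143)
1/(Q + F) = 1/(53284 + 9143) = 1/62427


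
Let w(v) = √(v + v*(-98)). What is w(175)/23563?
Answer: 5*I*√679/23563 ≈ 0.0055294*I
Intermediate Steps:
w(v) = √97*√(-v) (w(v) = √(v - 98*v) = √(-97*v) = √97*√(-v))
w(175)/23563 = (√97*√(-1*175))/23563 = (√97*√(-175))*(1/23563) = (√97*(5*I*√7))*(1/23563) = (5*I*√679)*(1/23563) = 5*I*√679/23563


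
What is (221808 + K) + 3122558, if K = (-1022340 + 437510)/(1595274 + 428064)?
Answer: 3383391114439/1011669 ≈ 3.3444e+6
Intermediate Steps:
K = -292415/1011669 (K = -584830/2023338 = -584830*1/2023338 = -292415/1011669 ≈ -0.28904)
(221808 + K) + 3122558 = (221808 - 292415/1011669) + 3122558 = 224395985137/1011669 + 3122558 = 3383391114439/1011669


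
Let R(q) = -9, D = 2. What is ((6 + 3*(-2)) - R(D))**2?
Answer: 81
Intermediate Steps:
((6 + 3*(-2)) - R(D))**2 = ((6 + 3*(-2)) - 1*(-9))**2 = ((6 - 6) + 9)**2 = (0 + 9)**2 = 9**2 = 81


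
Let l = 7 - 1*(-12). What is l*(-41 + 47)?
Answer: 114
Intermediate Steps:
l = 19 (l = 7 + 12 = 19)
l*(-41 + 47) = 19*(-41 + 47) = 19*6 = 114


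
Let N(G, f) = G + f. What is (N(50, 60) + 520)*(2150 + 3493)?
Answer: 3555090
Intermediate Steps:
(N(50, 60) + 520)*(2150 + 3493) = ((50 + 60) + 520)*(2150 + 3493) = (110 + 520)*5643 = 630*5643 = 3555090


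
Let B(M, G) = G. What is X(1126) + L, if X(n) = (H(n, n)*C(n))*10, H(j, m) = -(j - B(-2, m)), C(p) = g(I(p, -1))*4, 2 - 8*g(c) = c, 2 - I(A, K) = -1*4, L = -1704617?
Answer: -1704617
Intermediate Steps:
I(A, K) = 6 (I(A, K) = 2 - (-1)*4 = 2 - 1*(-4) = 2 + 4 = 6)
g(c) = ¼ - c/8
C(p) = -2 (C(p) = (¼ - ⅛*6)*4 = (¼ - ¾)*4 = -½*4 = -2)
H(j, m) = m - j (H(j, m) = -(j - m) = m - j)
X(n) = 0 (X(n) = ((n - n)*(-2))*10 = (0*(-2))*10 = 0*10 = 0)
X(1126) + L = 0 - 1704617 = -1704617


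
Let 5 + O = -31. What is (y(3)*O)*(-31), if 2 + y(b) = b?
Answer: 1116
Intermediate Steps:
O = -36 (O = -5 - 31 = -36)
y(b) = -2 + b
(y(3)*O)*(-31) = ((-2 + 3)*(-36))*(-31) = (1*(-36))*(-31) = -36*(-31) = 1116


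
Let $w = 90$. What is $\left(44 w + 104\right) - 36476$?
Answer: $-32412$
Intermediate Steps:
$\left(44 w + 104\right) - 36476 = \left(44 \cdot 90 + 104\right) - 36476 = \left(3960 + 104\right) - 36476 = 4064 - 36476 = -32412$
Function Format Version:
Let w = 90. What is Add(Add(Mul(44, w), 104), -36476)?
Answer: -32412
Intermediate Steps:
Add(Add(Mul(44, w), 104), -36476) = Add(Add(Mul(44, 90), 104), -36476) = Add(Add(3960, 104), -36476) = Add(4064, -36476) = -32412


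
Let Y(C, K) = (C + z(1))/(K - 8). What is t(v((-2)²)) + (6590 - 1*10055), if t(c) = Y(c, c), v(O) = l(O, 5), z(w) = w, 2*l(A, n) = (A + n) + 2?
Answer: -17338/5 ≈ -3467.6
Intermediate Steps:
l(A, n) = 1 + A/2 + n/2 (l(A, n) = ((A + n) + 2)/2 = (2 + A + n)/2 = 1 + A/2 + n/2)
v(O) = 7/2 + O/2 (v(O) = 1 + O/2 + (½)*5 = 1 + O/2 + 5/2 = 7/2 + O/2)
Y(C, K) = (1 + C)/(-8 + K) (Y(C, K) = (C + 1)/(K - 8) = (1 + C)/(-8 + K))
t(c) = (1 + c)/(-8 + c)
t(v((-2)²)) + (6590 - 1*10055) = (1 + (7/2 + (½)*(-2)²))/(-8 + (7/2 + (½)*(-2)²)) + (6590 - 1*10055) = (1 + (7/2 + (½)*4))/(-8 + (7/2 + (½)*4)) + (6590 - 10055) = (1 + (7/2 + 2))/(-8 + (7/2 + 2)) - 3465 = (1 + 11/2)/(-8 + 11/2) - 3465 = (13/2)/(-5/2) - 3465 = -⅖*13/2 - 3465 = -13/5 - 3465 = -17338/5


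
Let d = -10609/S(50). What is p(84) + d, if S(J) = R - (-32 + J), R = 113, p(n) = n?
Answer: -2629/95 ≈ -27.674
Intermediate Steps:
S(J) = 145 - J (S(J) = 113 - (-32 + J) = 113 + (32 - J) = 145 - J)
d = -10609/95 (d = -10609/(145 - 1*50) = -10609/(145 - 50) = -10609/95 ≈ -111.67)
p(84) + d = 84 - 10609/95 = -2629/95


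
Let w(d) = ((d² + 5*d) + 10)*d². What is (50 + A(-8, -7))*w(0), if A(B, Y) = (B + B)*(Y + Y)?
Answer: 0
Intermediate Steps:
A(B, Y) = 4*B*Y (A(B, Y) = (2*B)*(2*Y) = 4*B*Y)
w(d) = d²*(10 + d² + 5*d) (w(d) = (10 + d² + 5*d)*d² = d²*(10 + d² + 5*d))
(50 + A(-8, -7))*w(0) = (50 + 4*(-8)*(-7))*(0²*(10 + 0² + 5*0)) = (50 + 224)*(0*(10 + 0 + 0)) = 274*(0*10) = 274*0 = 0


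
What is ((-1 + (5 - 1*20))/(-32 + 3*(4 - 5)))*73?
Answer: 1168/35 ≈ 33.371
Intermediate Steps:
((-1 + (5 - 1*20))/(-32 + 3*(4 - 5)))*73 = ((-1 + (5 - 20))/(-32 + 3*(-1)))*73 = ((-1 - 15)/(-32 - 3))*73 = -16/(-35)*73 = -16*(-1/35)*73 = (16/35)*73 = 1168/35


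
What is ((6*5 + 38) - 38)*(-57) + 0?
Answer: -1710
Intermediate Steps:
((6*5 + 38) - 38)*(-57) + 0 = ((30 + 38) - 38)*(-57) + 0 = (68 - 38)*(-57) + 0 = 30*(-57) + 0 = -1710 + 0 = -1710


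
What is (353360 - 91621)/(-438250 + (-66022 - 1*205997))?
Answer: -261739/710269 ≈ -0.36851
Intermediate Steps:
(353360 - 91621)/(-438250 + (-66022 - 1*205997)) = 261739/(-438250 + (-66022 - 205997)) = 261739/(-438250 - 272019) = 261739/(-710269) = 261739*(-1/710269) = -261739/710269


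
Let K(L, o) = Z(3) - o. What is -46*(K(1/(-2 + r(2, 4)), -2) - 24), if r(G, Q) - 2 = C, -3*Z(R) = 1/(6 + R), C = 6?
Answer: 27370/27 ≈ 1013.7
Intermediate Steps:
Z(R) = -1/(3*(6 + R))
r(G, Q) = 8 (r(G, Q) = 2 + 6 = 8)
K(L, o) = -1/27 - o (K(L, o) = -1/(18 + 3*3) - o = -1/(18 + 9) - o = -1/27 - o)
-46*(K(1/(-2 + r(2, 4)), -2) - 24) = -46*((-1/27 - 1*(-2)) - 24) = -46*((-1/27 + 2) - 24) = -46*(53/27 - 24) = -46*(-595/27) = 27370/27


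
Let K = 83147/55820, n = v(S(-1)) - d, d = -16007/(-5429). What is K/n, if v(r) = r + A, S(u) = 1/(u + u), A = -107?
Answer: -451405063/33471039590 ≈ -0.013486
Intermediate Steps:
S(u) = 1/(2*u)
v(r) = -107 + r (v(r) = r - 107 = -107 + r)
d = 16007/5429 (d = -16007*(-1/5429) = 16007/5429 ≈ 2.9484)
n = -1199249/10858 (n = (-107 + (1/2)/(-1)) - 1*16007/5429 = (-107 + (1/2)*(-1)) - 16007/5429 = (-107 - 1/2) - 16007/5429 = -215/2 - 16007/5429 = -1199249/10858 ≈ -110.45)
K = 83147/55820 (K = 83147*(1/55820) = 83147/55820 ≈ 1.4896)
K/n = 83147/(55820*(-1199249/10858)) = (83147/55820)*(-10858/1199249) = -451405063/33471039590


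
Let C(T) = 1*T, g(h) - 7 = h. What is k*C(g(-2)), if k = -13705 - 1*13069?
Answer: -133870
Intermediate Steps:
g(h) = 7 + h
C(T) = T
k = -26774 (k = -13705 - 13069 = -26774)
k*C(g(-2)) = -26774*(7 - 2) = -26774*5 = -133870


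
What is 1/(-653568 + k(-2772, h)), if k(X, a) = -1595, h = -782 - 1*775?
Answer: -1/655163 ≈ -1.5263e-6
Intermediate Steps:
h = -1557 (h = -782 - 775 = -1557)
1/(-653568 + k(-2772, h)) = 1/(-653568 - 1595) = 1/(-655163) = -1/655163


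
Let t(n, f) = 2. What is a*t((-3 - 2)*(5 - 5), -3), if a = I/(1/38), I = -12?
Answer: -912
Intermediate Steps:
a = -456 (a = -12/(1/38) = -12/1/38 = -12*38 = -456)
a*t((-3 - 2)*(5 - 5), -3) = -456*2 = -912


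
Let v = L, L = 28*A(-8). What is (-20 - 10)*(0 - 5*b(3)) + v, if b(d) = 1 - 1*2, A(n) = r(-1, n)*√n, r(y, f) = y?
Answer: -150 - 56*I*√2 ≈ -150.0 - 79.196*I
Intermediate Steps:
A(n) = -√n
b(d) = -1 (b(d) = 1 - 2 = -1)
L = -56*I*√2 (L = 28*(-√(-8)) = 28*(-2*I*√2) = -56*I*√2 ≈ -79.196*I)
v = -56*I*√2 ≈ -79.196*I
(-20 - 10)*(0 - 5*b(3)) + v = (-20 - 10)*(0 - 5*(-1)) - 56*I*√2 = -30*(0 + 5) - 56*I*√2 = -30*5 - 56*I*√2 = -150 - 56*I*√2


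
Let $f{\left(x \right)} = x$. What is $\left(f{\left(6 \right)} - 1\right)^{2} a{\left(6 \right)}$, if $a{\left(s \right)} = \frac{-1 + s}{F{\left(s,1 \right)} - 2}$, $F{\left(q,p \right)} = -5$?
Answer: $- \frac{125}{7} \approx -17.857$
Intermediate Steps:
$a{\left(s \right)} = \frac{1}{7} - \frac{s}{7}$ ($a{\left(s \right)} = \frac{-1 + s}{-5 - 2} = \frac{-1 + s}{-7} = \left(-1 + s\right) \left(- \frac{1}{7}\right) = \frac{1}{7} - \frac{s}{7}$)
$\left(f{\left(6 \right)} - 1\right)^{2} a{\left(6 \right)} = \left(6 - 1\right)^{2} \left(\frac{1}{7} - \frac{6}{7}\right) = 5^{2} \left(\frac{1}{7} - \frac{6}{7}\right) = 25 \left(- \frac{5}{7}\right) = - \frac{125}{7}$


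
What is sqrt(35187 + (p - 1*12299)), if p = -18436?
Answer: 2*sqrt(1113) ≈ 66.723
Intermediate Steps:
sqrt(35187 + (p - 1*12299)) = sqrt(35187 + (-18436 - 1*12299)) = sqrt(35187 + (-18436 - 12299)) = sqrt(35187 - 30735) = sqrt(4452) = 2*sqrt(1113)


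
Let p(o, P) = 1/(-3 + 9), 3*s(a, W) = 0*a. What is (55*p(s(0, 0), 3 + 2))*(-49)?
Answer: -2695/6 ≈ -449.17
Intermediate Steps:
s(a, W) = 0 (s(a, W) = (0*a)/3 = (⅓)*0 = 0)
p(o, P) = ⅙ (p(o, P) = 1/6 = ⅙)
(55*p(s(0, 0), 3 + 2))*(-49) = (55*(⅙))*(-49) = (55/6)*(-49) = -2695/6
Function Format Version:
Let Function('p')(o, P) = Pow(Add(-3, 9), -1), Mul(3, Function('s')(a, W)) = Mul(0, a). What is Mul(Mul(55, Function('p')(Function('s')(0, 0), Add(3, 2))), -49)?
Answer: Rational(-2695, 6) ≈ -449.17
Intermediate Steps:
Function('s')(a, W) = 0 (Function('s')(a, W) = Mul(Rational(1, 3), Mul(0, a)) = Mul(Rational(1, 3), 0) = 0)
Function('p')(o, P) = Rational(1, 6) (Function('p')(o, P) = Pow(6, -1) = Rational(1, 6))
Mul(Mul(55, Function('p')(Function('s')(0, 0), Add(3, 2))), -49) = Mul(Mul(55, Rational(1, 6)), -49) = Mul(Rational(55, 6), -49) = Rational(-2695, 6)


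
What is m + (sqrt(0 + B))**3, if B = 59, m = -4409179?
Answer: -4409179 + 59*sqrt(59) ≈ -4.4087e+6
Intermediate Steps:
m + (sqrt(0 + B))**3 = -4409179 + (sqrt(0 + 59))**3 = -4409179 + (sqrt(59))**3 = -4409179 + 59*sqrt(59)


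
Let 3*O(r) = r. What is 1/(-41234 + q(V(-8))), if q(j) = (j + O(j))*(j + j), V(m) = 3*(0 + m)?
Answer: -1/39698 ≈ -2.5190e-5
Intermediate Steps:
V(m) = 3*m
O(r) = r/3
q(j) = 8*j²/3 (q(j) = (j + j/3)*(j + j) = (4*j/3)*(2*j) = 8*j²/3)
1/(-41234 + q(V(-8))) = 1/(-41234 + 8*(3*(-8))²/3) = 1/(-41234 + (8/3)*(-24)²) = 1/(-41234 + (8/3)*576) = 1/(-41234 + 1536) = 1/(-39698) = -1/39698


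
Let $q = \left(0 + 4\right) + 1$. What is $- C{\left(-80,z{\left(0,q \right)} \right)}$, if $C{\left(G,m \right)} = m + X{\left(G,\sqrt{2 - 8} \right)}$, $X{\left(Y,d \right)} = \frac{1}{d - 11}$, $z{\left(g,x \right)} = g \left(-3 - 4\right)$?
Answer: $\frac{11}{127} + \frac{i \sqrt{6}}{127} \approx 0.086614 + 0.019287 i$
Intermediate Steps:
$q = 5$ ($q = 4 + 1 = 5$)
$z{\left(g,x \right)} = - 7 g$ ($z{\left(g,x \right)} = g \left(-7\right) = - 7 g$)
$X{\left(Y,d \right)} = \frac{1}{-11 + d}$
$C{\left(G,m \right)} = m + \frac{1}{-11 + i \sqrt{6}}$ ($C{\left(G,m \right)} = m + \frac{1}{-11 + \sqrt{2 - 8}} = m + \frac{1}{-11 + \sqrt{-6}} = m + \frac{1}{-11 + i \sqrt{6}}$)
$- C{\left(-80,z{\left(0,q \right)} \right)} = - (- \frac{11}{127} - 0 - \frac{i \sqrt{6}}{127}) = - (- \frac{11}{127} + 0 - \frac{i \sqrt{6}}{127}) = - (- \frac{11}{127} - \frac{i \sqrt{6}}{127}) = \frac{11}{127} + \frac{i \sqrt{6}}{127}$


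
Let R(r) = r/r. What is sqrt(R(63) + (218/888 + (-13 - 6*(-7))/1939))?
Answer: sqrt(233554242747)/430458 ≈ 1.1227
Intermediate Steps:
R(r) = 1
sqrt(R(63) + (218/888 + (-13 - 6*(-7))/1939)) = sqrt(1 + (218/888 + (-13 - 6*(-7))/1939)) = sqrt(1 + (218*(1/888) + (-13 + 42)*(1/1939))) = sqrt(1 + (109/444 + 29*(1/1939))) = sqrt(1 + (109/444 + 29/1939)) = sqrt(1 + 224227/860916) = sqrt(1085143/860916) = sqrt(233554242747)/430458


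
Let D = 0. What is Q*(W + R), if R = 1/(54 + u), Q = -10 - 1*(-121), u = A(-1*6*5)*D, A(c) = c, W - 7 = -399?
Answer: -783179/18 ≈ -43510.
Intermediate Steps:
W = -392 (W = 7 - 399 = -392)
u = 0 (u = (-1*6*5)*0 = -6*5*0 = -30*0 = 0)
Q = 111 (Q = -10 + 121 = 111)
R = 1/54 (R = 1/(54 + 0) = 1/54 ≈ 0.018519)
Q*(W + R) = 111*(-392 + 1/54) = 111*(-21167/54) = -783179/18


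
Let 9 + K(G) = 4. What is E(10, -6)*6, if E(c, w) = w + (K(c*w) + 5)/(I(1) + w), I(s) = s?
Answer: -36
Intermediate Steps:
K(G) = -5 (K(G) = -9 + 4 = -5)
E(c, w) = w (E(c, w) = w + (-5 + 5)/(1 + w) = w + 0/(1 + w) = w + 0 = w)
E(10, -6)*6 = -6*6 = -36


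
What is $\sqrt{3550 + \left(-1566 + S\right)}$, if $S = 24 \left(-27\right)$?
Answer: $2 \sqrt{334} \approx 36.551$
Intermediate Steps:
$S = -648$
$\sqrt{3550 + \left(-1566 + S\right)} = \sqrt{3550 - 2214} = \sqrt{1336} = 2 \sqrt{334}$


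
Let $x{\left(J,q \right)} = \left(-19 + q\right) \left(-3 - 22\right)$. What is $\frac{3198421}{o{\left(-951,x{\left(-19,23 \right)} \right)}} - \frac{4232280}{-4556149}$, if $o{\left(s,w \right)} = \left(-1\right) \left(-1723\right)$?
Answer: $\frac{1121521143013}{603864979} \approx 1857.2$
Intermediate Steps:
$x{\left(J,q \right)} = 475 - 25 q$ ($x{\left(J,q \right)} = \left(-19 + q\right) \left(-25\right) = 475 - 25 q$)
$o{\left(s,w \right)} = 1723$
$\frac{3198421}{o{\left(-951,x{\left(-19,23 \right)} \right)}} - \frac{4232280}{-4556149} = \frac{3198421}{1723} - \frac{4232280}{-4556149} = 3198421 \cdot \frac{1}{1723} - - \frac{325560}{350473} = \frac{3198421}{1723} + \frac{325560}{350473} = \frac{1121521143013}{603864979}$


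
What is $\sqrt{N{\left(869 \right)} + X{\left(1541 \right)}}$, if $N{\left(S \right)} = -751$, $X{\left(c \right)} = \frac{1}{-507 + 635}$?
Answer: $\frac{i \sqrt{192254}}{16} \approx 27.404 i$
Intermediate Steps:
$X{\left(c \right)} = \frac{1}{128}$
$\sqrt{N{\left(869 \right)} + X{\left(1541 \right)}} = \sqrt{-751 + \frac{1}{128}} = \sqrt{- \frac{96127}{128}} = \frac{i \sqrt{192254}}{16}$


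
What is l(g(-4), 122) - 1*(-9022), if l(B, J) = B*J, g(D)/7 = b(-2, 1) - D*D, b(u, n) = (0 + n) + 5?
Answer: 482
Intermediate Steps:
b(u, n) = 5 + n (b(u, n) = n + 5 = 5 + n)
g(D) = 42 - 7*D**2 (g(D) = 7*((5 + 1) - D*D) = 7*(6 - D**2) = 42 - 7*D**2)
l(g(-4), 122) - 1*(-9022) = (42 - 7*(-4)**2)*122 - 1*(-9022) = (42 - 7*16)*122 + 9022 = (42 - 112)*122 + 9022 = -70*122 + 9022 = -8540 + 9022 = 482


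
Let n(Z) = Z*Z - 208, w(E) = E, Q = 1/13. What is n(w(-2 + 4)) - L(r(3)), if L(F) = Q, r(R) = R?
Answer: -2653/13 ≈ -204.08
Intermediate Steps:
Q = 1/13 ≈ 0.076923
L(F) = 1/13
n(Z) = -208 + Z² (n(Z) = Z² - 208 = -208 + Z²)
n(w(-2 + 4)) - L(r(3)) = (-208 + (-2 + 4)²) - 1*1/13 = (-208 + 2²) - 1/13 = (-208 + 4) - 1/13 = -204 - 1/13 = -2653/13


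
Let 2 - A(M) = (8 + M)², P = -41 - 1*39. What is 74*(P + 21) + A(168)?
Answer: -35340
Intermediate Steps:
P = -80 (P = -41 - 39 = -80)
A(M) = 2 - (8 + M)²
74*(P + 21) + A(168) = 74*(-80 + 21) + (2 - (8 + 168)²) = 74*(-59) + (2 - 1*176²) = -4366 + (2 - 1*30976) = -4366 + (2 - 30976) = -4366 - 30974 = -35340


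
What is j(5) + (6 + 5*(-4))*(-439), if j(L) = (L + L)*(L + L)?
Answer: 6246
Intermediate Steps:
j(L) = 4*L² (j(L) = (2*L)*(2*L) = 4*L²)
j(5) + (6 + 5*(-4))*(-439) = 4*5² + (6 + 5*(-4))*(-439) = 4*25 + (6 - 20)*(-439) = 100 - 14*(-439) = 100 + 6146 = 6246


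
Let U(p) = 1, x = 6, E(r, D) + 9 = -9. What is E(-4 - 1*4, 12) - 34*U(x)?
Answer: -52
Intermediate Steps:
E(r, D) = -18 (E(r, D) = -9 - 9 = -18)
E(-4 - 1*4, 12) - 34*U(x) = -18 - 34*1 = -18 - 34 = -52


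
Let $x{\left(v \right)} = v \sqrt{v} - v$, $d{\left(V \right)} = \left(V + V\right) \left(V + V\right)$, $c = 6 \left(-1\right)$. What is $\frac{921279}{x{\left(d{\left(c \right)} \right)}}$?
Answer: $\frac{307093}{528} \approx 581.62$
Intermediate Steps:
$c = -6$
$d{\left(V \right)} = 4 V^{2}$ ($d{\left(V \right)} = 2 V 2 V = 4 V^{2}$)
$x{\left(v \right)} = v^{\frac{3}{2}} - v$
$\frac{921279}{x{\left(d{\left(c \right)} \right)}} = \frac{921279}{\left(4 \left(-6\right)^{2}\right)^{\frac{3}{2}} - 4 \left(-6\right)^{2}} = \frac{921279}{\left(4 \cdot 36\right)^{\frac{3}{2}} - 4 \cdot 36} = \frac{921279}{144^{\frac{3}{2}} - 144} = \frac{921279}{1728 - 144} = \frac{921279}{1584} = 921279 \cdot \frac{1}{1584} = \frac{307093}{528}$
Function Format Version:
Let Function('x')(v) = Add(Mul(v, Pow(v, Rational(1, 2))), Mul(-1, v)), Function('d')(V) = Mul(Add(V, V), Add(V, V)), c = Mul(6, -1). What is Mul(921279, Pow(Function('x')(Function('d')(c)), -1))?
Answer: Rational(307093, 528) ≈ 581.62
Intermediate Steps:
c = -6
Function('d')(V) = Mul(4, Pow(V, 2)) (Function('d')(V) = Mul(Mul(2, V), Mul(2, V)) = Mul(4, Pow(V, 2)))
Function('x')(v) = Add(Pow(v, Rational(3, 2)), Mul(-1, v))
Mul(921279, Pow(Function('x')(Function('d')(c)), -1)) = Mul(921279, Pow(Add(Pow(Mul(4, Pow(-6, 2)), Rational(3, 2)), Mul(-1, Mul(4, Pow(-6, 2)))), -1)) = Mul(921279, Pow(Add(Pow(Mul(4, 36), Rational(3, 2)), Mul(-1, Mul(4, 36))), -1)) = Mul(921279, Pow(Add(Pow(144, Rational(3, 2)), Mul(-1, 144)), -1)) = Mul(921279, Pow(Add(1728, -144), -1)) = Mul(921279, Pow(1584, -1)) = Mul(921279, Rational(1, 1584)) = Rational(307093, 528)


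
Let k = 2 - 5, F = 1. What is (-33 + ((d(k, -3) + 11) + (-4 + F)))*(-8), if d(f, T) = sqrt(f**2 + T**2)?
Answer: 200 - 24*sqrt(2) ≈ 166.06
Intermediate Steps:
k = -3
d(f, T) = sqrt(T**2 + f**2)
(-33 + ((d(k, -3) + 11) + (-4 + F)))*(-8) = (-33 + ((sqrt((-3)**2 + (-3)**2) + 11) + (-4 + 1)))*(-8) = (-33 + ((sqrt(9 + 9) + 11) - 3))*(-8) = (-33 + ((sqrt(18) + 11) - 3))*(-8) = (-33 + ((3*sqrt(2) + 11) - 3))*(-8) = (-33 + ((11 + 3*sqrt(2)) - 3))*(-8) = (-33 + (8 + 3*sqrt(2)))*(-8) = (-25 + 3*sqrt(2))*(-8) = 200 - 24*sqrt(2)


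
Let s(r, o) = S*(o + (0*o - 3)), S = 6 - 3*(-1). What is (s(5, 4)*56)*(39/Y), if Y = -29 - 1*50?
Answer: -19656/79 ≈ -248.81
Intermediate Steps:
Y = -79 (Y = -29 - 50 = -79)
S = 9 (S = 6 + 3 = 9)
s(r, o) = -27 + 9*o (s(r, o) = 9*(o + (0*o - 3)) = 9*(o + (0 - 3)) = 9*(o - 3) = 9*(-3 + o) = -27 + 9*o)
(s(5, 4)*56)*(39/Y) = ((-27 + 9*4)*56)*(39/(-79)) = ((-27 + 36)*56)*(39*(-1/79)) = (9*56)*(-39/79) = 504*(-39/79) = -19656/79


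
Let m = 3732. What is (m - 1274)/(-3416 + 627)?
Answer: -2458/2789 ≈ -0.88132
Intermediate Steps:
(m - 1274)/(-3416 + 627) = (3732 - 1274)/(-3416 + 627) = 2458/(-2789) = 2458*(-1/2789) = -2458/2789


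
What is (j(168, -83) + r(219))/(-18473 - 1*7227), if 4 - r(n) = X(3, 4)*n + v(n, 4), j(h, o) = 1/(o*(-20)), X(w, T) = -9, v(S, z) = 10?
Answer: -3261901/42662000 ≈ -0.076459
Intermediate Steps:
j(h, o) = -1/(20*o) (j(h, o) = 1/(-20*o) = -1/(20*o))
r(n) = -6 + 9*n (r(n) = 4 - (-9*n + 10) = 4 - (10 - 9*n) = 4 + (-10 + 9*n) = -6 + 9*n)
(j(168, -83) + r(219))/(-18473 - 1*7227) = (-1/20/(-83) + (-6 + 9*219))/(-18473 - 1*7227) = (-1/20*(-1/83) + (-6 + 1971))/(-18473 - 7227) = (1/1660 + 1965)/(-25700) = (3261901/1660)*(-1/25700) = -3261901/42662000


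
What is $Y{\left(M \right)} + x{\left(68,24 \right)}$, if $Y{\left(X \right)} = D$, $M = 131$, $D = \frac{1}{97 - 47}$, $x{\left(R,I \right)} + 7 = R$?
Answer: $\frac{3051}{50} \approx 61.02$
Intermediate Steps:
$x{\left(R,I \right)} = -7 + R$
$D = \frac{1}{50} \approx 0.02$
$Y{\left(X \right)} = \frac{1}{50}$
$Y{\left(M \right)} + x{\left(68,24 \right)} = \frac{1}{50} + \left(-7 + 68\right) = \frac{1}{50} + 61 = \frac{3051}{50}$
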